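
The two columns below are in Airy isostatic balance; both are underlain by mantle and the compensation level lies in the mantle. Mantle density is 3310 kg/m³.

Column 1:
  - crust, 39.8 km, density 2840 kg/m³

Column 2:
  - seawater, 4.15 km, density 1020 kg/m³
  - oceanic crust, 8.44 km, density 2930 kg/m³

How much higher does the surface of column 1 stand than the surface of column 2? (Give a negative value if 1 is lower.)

1.81 km

For any compensation level in the mantle, the mantle terms cancel and isostasy reduces to e = (Σt_1 − Σt_2) − (Σ(ρt)_1 − Σ(ρt)_2) / ρ_m.
Σt_1 = 39.8 km; Σt_2 = 12.59 km; Σ(ρt)_1 = 113032; Σ(ρt)_2 = 28962.2 (in km·kg/m³).
e = (39.8 − 12.59) − (113032 − 28962.2) / 3310 = 1.81 km.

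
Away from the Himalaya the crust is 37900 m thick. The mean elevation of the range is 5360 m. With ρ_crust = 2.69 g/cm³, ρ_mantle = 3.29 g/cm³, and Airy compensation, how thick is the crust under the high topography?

Root depth r = h ρ_c / (ρ_m − ρ_c) = 5360 m × 2.69 / 0.6 = 24030 m.
Total thickness = T + h + r = 37900 m + 5360 m + 24030 m = 67300 m.

67300 m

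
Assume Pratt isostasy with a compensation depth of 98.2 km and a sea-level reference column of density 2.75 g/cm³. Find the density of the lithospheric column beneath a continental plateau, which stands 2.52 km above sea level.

Pratt balance: ρ_ref D = ρ (D + h).
ρ = ρ_ref D/(D + h) = 2.75 × 98.2 km/(98.2 km + 2.52 km) = 2.68 g/cm³.

2.68 g/cm³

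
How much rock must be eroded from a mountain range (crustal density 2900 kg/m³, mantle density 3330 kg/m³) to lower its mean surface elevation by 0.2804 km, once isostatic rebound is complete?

2.17 km

Net drop Δ = e − u = e − e ρ_c/ρ_m = e (ρ_m − ρ_c)/ρ_m.
e = Δ ρ_m/(ρ_m − ρ_c) = 0.2804 km × 3330/430 = 2.17 km.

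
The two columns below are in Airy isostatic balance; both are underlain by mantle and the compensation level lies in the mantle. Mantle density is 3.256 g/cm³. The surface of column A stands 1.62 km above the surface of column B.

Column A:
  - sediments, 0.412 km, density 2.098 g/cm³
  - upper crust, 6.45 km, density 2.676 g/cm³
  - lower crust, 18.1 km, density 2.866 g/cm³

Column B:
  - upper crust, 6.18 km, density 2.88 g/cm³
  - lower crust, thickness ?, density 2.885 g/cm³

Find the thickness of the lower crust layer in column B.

9.92 km

Take the compensation level at the base of the deeper column (depth z_c below the surface of column A) and equate Σ ρ_i t_i down to z_c; mantle fills any gap and the z_c terms cancel.
Column A: 0.412×2.098 + 6.45×2.676 + 18.1×2.866 + (z_c − 24.962)×3.256
Column B: 1.62×0 + 6.18×2.88 + x×2.885 + (z_c − 1.62 − 6.18 − x)×3.256
The z_c×3.256 term appears on both sides and cancels. Collect the known terms of each column as K = Σ(ρt)_known − 3.256 × (depth of known layers): K_A = 69.999176 − 3.256×24.962 = −11.277096; K_B = 17.7984 − 3.256×(1.62 + 6.18) = −7.5984.
Balance: K_A = K_B − x×(3.256 − 2.885), so x = (K_B − K_A)/(3.256 − 2.885) = 3.6787/0.371 = 9.92 km.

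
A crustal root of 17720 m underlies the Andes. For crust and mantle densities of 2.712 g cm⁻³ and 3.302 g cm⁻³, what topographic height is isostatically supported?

Isostatic balance requires: ρ_c h = (ρ_m − ρ_c) r.
h = r (ρ_m − ρ_c) / ρ_c = 17720 m × (3.302 − 2.712) / 2.712 = 3860 m.

3860 m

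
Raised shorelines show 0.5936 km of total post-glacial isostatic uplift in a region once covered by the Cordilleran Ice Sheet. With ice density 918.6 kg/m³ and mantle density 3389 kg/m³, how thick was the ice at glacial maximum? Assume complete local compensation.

2.19 km

u = t ρ_ice/ρ_m → t = u ρ_m/ρ_ice = 0.5936 km × 3389/918.6 = 2.19 km.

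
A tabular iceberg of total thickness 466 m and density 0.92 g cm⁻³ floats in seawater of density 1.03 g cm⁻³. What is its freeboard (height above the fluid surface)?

49.8 m

Floating equilibrium: submerged depth d = t ρ_obj/ρ_fluid = 466 m × 0.92/1.03 = 416.2 m.
Freeboard = t − d = 466 m − 416.2 m = 49.8 m.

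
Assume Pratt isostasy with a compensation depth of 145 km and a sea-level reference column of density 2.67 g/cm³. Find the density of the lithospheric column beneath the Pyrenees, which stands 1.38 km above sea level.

Pratt balance: ρ_ref D = ρ (D + h).
ρ = ρ_ref D/(D + h) = 2.67 × 145 km/(145 km + 1.38 km) = 2.64 g/cm³.

2.64 g/cm³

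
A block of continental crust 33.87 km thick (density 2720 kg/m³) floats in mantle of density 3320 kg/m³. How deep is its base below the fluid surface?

27.7 km

Draft d = t ρ_obj/ρ_fluid = 33.87 km × 2720/3320 = 27.7 km.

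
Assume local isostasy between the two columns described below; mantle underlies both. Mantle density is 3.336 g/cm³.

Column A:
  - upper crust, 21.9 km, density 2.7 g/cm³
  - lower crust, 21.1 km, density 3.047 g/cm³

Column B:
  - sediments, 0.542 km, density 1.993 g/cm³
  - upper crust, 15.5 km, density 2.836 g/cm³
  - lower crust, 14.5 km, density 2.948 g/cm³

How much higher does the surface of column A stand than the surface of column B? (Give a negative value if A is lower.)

1.78 km

For any compensation level in the mantle, the mantle terms cancel and isostasy reduces to e = (Σt_A − Σt_B) − (Σ(ρt)_A − Σ(ρt)_B) / ρ_m.
Σt_A = 43 km; Σt_B = 30.542 km; Σ(ρt)_A = 123.4217; Σ(ρt)_B = 87.784206 (in km·g/cm³).
e = (43 − 30.542) − (123.4217 − 87.784206) / 3.336 = 1.78 km.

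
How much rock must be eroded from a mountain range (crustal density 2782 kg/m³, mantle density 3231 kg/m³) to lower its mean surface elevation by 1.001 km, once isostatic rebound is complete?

7.2 km

Net drop Δ = e − u = e − e ρ_c/ρ_m = e (ρ_m − ρ_c)/ρ_m.
e = Δ ρ_m/(ρ_m − ρ_c) = 1.001 km × 3231/449 = 7.2 km.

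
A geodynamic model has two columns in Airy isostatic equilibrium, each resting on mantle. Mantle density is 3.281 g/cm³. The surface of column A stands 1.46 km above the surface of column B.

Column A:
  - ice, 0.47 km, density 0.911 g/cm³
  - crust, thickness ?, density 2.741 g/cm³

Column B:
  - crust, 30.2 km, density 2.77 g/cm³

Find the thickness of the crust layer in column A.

35.4 km

Take the compensation level at the base of the deeper column (depth z_c below the surface of column A) and equate Σ ρ_i t_i down to z_c; mantle fills any gap and the z_c terms cancel.
Column A: 0.47×0.911 + x×2.741 + (z_c − 0.47 − x)×3.281
Column B: 1.46×0 + 30.2×2.77 + (z_c − 1.46 − 30.2)×3.281
The z_c×3.281 term appears on both sides and cancels. Collect the known terms of each column as K = Σ(ρt)_known − 3.281 × (depth of known layers): K_A = 0.42817 − 3.281×0.47 = −1.1139; K_B = 83.654 − 3.281×(1.46 + 30.2) = −20.22246.
Balance: K_A − x×(3.281 − 2.741) = K_B, so x = (K_A − K_B)/(3.281 − 2.741) = 19.1086/0.54 = 35.4 km.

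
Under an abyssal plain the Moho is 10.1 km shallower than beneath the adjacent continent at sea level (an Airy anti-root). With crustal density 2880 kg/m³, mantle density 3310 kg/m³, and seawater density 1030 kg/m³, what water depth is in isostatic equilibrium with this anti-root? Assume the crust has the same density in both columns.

2.35 km

Replacing a thickness d of crust by seawater at the top must be balanced by replacing crust with mantle at the base: d (ρ_c − ρ_w) = a (ρ_m − ρ_c).
d = a (ρ_m − ρ_c)/(ρ_c − ρ_w) = 10.1 km × 430/1850 = 2.35 km.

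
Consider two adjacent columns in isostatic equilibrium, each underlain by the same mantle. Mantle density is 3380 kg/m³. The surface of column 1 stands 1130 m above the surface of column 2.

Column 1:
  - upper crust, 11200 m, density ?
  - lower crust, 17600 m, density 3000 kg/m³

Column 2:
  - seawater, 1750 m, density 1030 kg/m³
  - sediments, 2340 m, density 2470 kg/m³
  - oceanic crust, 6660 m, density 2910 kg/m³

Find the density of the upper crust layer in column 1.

Take the compensation level at the base of the deeper column (depth z_c below the surface of column 1) and equate Σ ρ_i t_i down to z_c; mantle fills any gap and the z_c terms cancel.
Column 1: 11200×ρ + 17600×3000 + (z_c − 28800)×3380
Column 2: 1130×0 + 1750×1030 + 2340×2470 + 6660×2910 + (z_c − 1130 − 10750)×3380
The z_c×3380 term appears on both sides and cancels. Collect the known terms of each column as K = Σ(ρt)_known − 3380 × (depth of known layers): K_1 = 52800000 − 3380×28800 = −44544000; K_2 = 26962900 − 3380×(1130 + 10750) = −13191500.
Balance: K_1 + 11200×ρ = K_2, so ρ = (K_2 − K_1)/11200 = 31352500/11200 = 2800 kg/m³.

2800 kg/m³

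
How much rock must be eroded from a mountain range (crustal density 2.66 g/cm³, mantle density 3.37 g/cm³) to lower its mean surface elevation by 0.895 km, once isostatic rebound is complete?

Net drop Δ = e − u = e − e ρ_c/ρ_m = e (ρ_m − ρ_c)/ρ_m.
e = Δ ρ_m/(ρ_m − ρ_c) = 0.895 km × 3.37/0.71 = 4.25 km.

4.25 km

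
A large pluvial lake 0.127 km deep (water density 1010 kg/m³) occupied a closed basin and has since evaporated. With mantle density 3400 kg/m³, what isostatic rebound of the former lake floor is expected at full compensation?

u = d ρ_w/ρ_m = 0.127 km × 1010/3400 = 0.0377 km.

0.0377 km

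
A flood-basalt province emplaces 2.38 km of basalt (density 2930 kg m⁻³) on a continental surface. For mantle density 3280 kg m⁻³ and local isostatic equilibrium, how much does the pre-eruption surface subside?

2.13 km

Subaerial loading: s = t ρ_load / ρ_m.
s = 2.38 km × 2930/3280 = 2.13 km.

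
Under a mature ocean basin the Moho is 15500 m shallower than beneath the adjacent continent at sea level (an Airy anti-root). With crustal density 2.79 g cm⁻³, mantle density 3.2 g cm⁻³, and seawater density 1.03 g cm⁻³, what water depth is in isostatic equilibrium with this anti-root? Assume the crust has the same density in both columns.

Replacing a thickness d of crust by seawater at the top must be balanced by replacing crust with mantle at the base: d (ρ_c − ρ_w) = a (ρ_m − ρ_c).
d = a (ρ_m − ρ_c)/(ρ_c − ρ_w) = 15500 m × 0.41/1.76 = 3610 m.

3610 m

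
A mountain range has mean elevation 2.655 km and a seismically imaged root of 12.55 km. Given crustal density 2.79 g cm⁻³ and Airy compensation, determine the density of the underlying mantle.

3.38 g cm⁻³

Airy balance: ρ_c h = (ρ_m − ρ_c) r → ρ_m = ρ_c (1 + h/r).
ρ_m = 2.79 × (1 + 2.655 km/12.55 km) = 3.38 g cm⁻³.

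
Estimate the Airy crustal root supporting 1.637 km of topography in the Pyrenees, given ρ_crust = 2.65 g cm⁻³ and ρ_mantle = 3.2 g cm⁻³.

7.89 km

Balancing pressure at the compensation depth: the weight of the topography is balanced by the buoyancy of the root, ρ_c h = (ρ_m − ρ_c) r.
r = h · ρ_c / (ρ_m − ρ_c) = 1.637 km × 2.65 / (3.2 − 2.65) = 7.89 km.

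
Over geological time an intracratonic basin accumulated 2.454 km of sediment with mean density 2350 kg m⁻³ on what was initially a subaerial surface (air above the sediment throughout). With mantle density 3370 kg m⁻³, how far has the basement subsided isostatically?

Subaerial load: s = t ρ_sed / ρ_m = 2.454 km × 2350/3370 = 1.71 km.

1.71 km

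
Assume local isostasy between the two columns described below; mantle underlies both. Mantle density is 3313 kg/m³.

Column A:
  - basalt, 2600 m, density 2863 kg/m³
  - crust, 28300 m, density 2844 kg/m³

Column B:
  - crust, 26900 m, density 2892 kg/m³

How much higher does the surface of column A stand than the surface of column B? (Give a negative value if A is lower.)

941 m

For any compensation level in the mantle, the mantle terms cancel and isostasy reduces to e = (Σt_A − Σt_B) − (Σ(ρt)_A − Σ(ρt)_B) / ρ_m.
Σt_A = 30900 m; Σt_B = 26900 m; Σ(ρt)_A = 87929000; Σ(ρt)_B = 77794800 (in m·kg/m³).
e = (30900 − 26900) − (87929000 − 77794800) / 3313 = 941 m.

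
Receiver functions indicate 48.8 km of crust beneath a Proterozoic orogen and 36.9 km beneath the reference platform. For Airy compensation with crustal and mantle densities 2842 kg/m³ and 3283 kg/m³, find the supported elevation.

Excess crust Δ = 48.8 km − 36.9 km = 11.9 km, split between elevation h and root r with h + r = Δ.
Airy balance ρ_c h = (ρ_m − ρ_c) r gives r = h ρ_c/(ρ_m − ρ_c), so h (1 + ρ_c/(ρ_m − ρ_c)) = Δ, i.e. h = Δ (ρ_m − ρ_c)/ρ_m.
h = 11.9 km × 441/3283 = 1.6 km.

1.6 km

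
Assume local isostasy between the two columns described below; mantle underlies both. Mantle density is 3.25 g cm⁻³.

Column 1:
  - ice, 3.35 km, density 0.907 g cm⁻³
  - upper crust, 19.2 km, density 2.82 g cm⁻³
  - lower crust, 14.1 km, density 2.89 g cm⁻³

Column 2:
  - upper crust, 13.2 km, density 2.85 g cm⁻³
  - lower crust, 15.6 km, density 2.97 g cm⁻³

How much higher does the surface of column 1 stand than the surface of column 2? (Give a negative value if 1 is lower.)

For any compensation level in the mantle, the mantle terms cancel and isostasy reduces to e = (Σt_1 − Σt_2) − (Σ(ρt)_1 − Σ(ρt)_2) / ρ_m.
Σt_1 = 36.65 km; Σt_2 = 28.8 km; Σ(ρt)_1 = 97.93145; Σ(ρt)_2 = 83.952 (in km·g cm⁻³).
e = (36.65 − 28.8) − (97.93145 − 83.952) / 3.25 = 3.55 km.

3.55 km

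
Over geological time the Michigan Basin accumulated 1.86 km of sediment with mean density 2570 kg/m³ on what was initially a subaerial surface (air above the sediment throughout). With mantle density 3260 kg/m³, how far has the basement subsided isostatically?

1.47 km

Subaerial load: s = t ρ_sed / ρ_m = 1.86 km × 2570/3260 = 1.47 km.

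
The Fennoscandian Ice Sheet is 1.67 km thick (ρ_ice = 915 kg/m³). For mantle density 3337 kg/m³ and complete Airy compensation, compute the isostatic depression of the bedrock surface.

0.458 km

For local isostatic compensation: the ice load ρ_ice t is balanced by mantle displaced below, ρ_m s.
s = t ρ_ice / ρ_m = 1.67 km × 915/3337 = 0.458 km.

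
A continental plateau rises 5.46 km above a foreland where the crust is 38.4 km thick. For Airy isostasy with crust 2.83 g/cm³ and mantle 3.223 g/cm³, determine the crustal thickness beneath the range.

Root depth r = h ρ_c / (ρ_m − ρ_c) = 5.46 km × 2.83 / 0.393 = 39.32 km.
Total thickness = T + h + r = 38.4 km + 5.46 km + 39.32 km = 83.2 km.

83.2 km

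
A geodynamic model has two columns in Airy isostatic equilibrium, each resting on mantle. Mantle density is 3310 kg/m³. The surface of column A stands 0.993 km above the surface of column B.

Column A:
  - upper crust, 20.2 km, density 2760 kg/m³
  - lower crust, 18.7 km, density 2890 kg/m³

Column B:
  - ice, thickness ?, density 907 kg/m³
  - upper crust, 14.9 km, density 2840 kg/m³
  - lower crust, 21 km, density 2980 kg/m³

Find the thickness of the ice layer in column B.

0.726 km

Take the compensation level at the base of the deeper column (depth z_c below the surface of column A) and equate Σ ρ_i t_i down to z_c; mantle fills any gap and the z_c terms cancel.
Column A: 20.2×2760 + 18.7×2890 + (z_c − 38.9)×3310
Column B: 0.993×0 + x×907 + 14.9×2840 + 21×2980 + (z_c − 0.993 − 35.9 − x)×3310
The z_c×3310 term appears on both sides and cancels. Collect the known terms of each column as K = Σ(ρt)_known − 3310 × (depth of known layers): K_A = 109795 − 3310×38.9 = −18964; K_B = 104896 − 3310×(0.993 + 35.9) = −17219.83.
Balance: K_A = K_B − x×(3310 − 907), so x = (K_B − K_A)/(3310 − 907) = 1744.17/2403 = 0.726 km.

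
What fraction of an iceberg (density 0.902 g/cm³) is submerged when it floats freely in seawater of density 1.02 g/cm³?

Submerged fraction = ρ_obj/ρ_fluid = 0.902/1.02 = 0.884.

0.884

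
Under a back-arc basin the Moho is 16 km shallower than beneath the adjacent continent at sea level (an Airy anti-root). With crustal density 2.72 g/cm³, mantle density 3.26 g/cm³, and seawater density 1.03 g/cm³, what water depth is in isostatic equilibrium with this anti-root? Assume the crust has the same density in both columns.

Replacing a thickness d of crust by seawater at the top must be balanced by replacing crust with mantle at the base: d (ρ_c − ρ_w) = a (ρ_m − ρ_c).
d = a (ρ_m − ρ_c)/(ρ_c − ρ_w) = 16 km × 0.54/1.69 = 5.11 km.

5.11 km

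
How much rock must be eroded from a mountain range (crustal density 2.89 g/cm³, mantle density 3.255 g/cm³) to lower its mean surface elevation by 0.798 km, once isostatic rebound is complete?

Net drop Δ = e − u = e − e ρ_c/ρ_m = e (ρ_m − ρ_c)/ρ_m.
e = Δ ρ_m/(ρ_m − ρ_c) = 0.798 km × 3.255/0.365 = 7.12 km.

7.12 km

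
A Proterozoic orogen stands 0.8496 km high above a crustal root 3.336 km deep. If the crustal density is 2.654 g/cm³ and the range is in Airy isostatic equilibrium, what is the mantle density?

Airy balance: ρ_c h = (ρ_m − ρ_c) r → ρ_m = ρ_c (1 + h/r).
ρ_m = 2.654 × (1 + 0.8496 km/3.336 km) = 3.33 g/cm³.

3.33 g/cm³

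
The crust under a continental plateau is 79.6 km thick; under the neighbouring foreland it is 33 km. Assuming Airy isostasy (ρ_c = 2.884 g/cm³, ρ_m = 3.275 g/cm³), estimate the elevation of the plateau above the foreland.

Excess crust Δ = 79.6 km − 33 km = 46.6 km, split between elevation h and root r with h + r = Δ.
Airy balance ρ_c h = (ρ_m − ρ_c) r gives r = h ρ_c/(ρ_m − ρ_c), so h (1 + ρ_c/(ρ_m − ρ_c)) = Δ, i.e. h = Δ (ρ_m − ρ_c)/ρ_m.
h = 46.6 km × 0.391/3.275 = 5.56 km.

5.56 km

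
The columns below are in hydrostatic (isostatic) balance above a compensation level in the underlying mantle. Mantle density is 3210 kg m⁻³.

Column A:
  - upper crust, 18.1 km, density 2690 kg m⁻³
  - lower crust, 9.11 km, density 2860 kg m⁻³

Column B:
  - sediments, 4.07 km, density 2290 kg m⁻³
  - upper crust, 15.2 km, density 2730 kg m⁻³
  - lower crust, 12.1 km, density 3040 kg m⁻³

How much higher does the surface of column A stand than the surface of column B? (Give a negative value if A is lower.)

−0.155 km

For any compensation level in the mantle, the mantle terms cancel and isostasy reduces to e = (Σt_A − Σt_B) − (Σ(ρt)_A − Σ(ρt)_B) / ρ_m.
Σt_A = 27.21 km; Σt_B = 31.37 km; Σ(ρt)_A = 74743.6; Σ(ρt)_B = 87600.3 (in km·kg m⁻³).
e = (27.21 − 31.37) − (74743.6 − 87600.3) / 3210 = −0.155 km.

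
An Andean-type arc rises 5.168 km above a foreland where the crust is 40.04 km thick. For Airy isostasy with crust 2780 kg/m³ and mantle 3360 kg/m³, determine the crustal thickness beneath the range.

Root depth r = h ρ_c / (ρ_m − ρ_c) = 5.168 km × 2780 / 580 = 24.77 km.
Total thickness = T + h + r = 40.04 km + 5.168 km + 24.77 km = 70 km.

70 km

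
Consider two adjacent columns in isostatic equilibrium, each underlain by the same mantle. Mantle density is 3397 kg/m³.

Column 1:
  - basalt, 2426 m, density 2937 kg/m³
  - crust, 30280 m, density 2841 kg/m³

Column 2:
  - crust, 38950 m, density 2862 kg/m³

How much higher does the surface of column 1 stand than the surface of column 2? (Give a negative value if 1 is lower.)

−850 m

For any compensation level in the mantle, the mantle terms cancel and isostasy reduces to e = (Σt_1 − Σt_2) − (Σ(ρt)_1 − Σ(ρt)_2) / ρ_m.
Σt_1 = 32706 m; Σt_2 = 38950 m; Σ(ρt)_1 = 93150642; Σ(ρt)_2 = 111474900 (in m·kg/m³).
e = (32706 − 38950) − (93150642 − 111474900) / 3397 = −850 m.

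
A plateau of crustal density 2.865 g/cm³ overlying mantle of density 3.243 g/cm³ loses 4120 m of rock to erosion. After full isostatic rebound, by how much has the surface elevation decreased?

Rebound u = e ρ_c/ρ_m = 4120 m × 2.865/3.243 = 3640 m.
Net surface drop = e − u = 4120 m − 3640 m = e (ρ_m − ρ_c)/ρ_m = 480 m.

480 m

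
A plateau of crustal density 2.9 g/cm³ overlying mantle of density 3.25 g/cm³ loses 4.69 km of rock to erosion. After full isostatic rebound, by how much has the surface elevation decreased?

Rebound u = e ρ_c/ρ_m = 4.69 km × 2.9/3.25 = 4.185 km.
Net surface drop = e − u = 4.69 km − 4.185 km = e (ρ_m − ρ_c)/ρ_m = 0.505 km.

0.505 km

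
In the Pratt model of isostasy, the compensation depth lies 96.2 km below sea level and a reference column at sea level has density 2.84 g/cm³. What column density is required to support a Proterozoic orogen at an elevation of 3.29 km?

2.75 g/cm³

Pratt balance: ρ_ref D = ρ (D + h).
ρ = ρ_ref D/(D + h) = 2.84 × 96.2 km/(96.2 km + 3.29 km) = 2.75 g/cm³.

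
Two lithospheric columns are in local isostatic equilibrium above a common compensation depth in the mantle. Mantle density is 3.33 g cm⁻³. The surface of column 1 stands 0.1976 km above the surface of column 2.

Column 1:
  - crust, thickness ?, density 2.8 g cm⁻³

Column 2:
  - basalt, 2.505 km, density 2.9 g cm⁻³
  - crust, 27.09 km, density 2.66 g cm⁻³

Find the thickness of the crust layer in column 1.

37.5 km

Take the compensation level at the base of the deeper column (depth z_c below the surface of column 1) and equate Σ ρ_i t_i down to z_c; mantle fills any gap and the z_c terms cancel.
Column 1: x×2.8 + (z_c − 0 − x)×3.33
Column 2: 0.1976×0 + 2.505×2.9 + 27.09×2.66 + (z_c − 0.1976 − 29.595)×3.33
The z_c×3.33 term appears on both sides and cancels. Collect the known terms of each column as K = Σ(ρt)_known − 3.33 × (depth of known layers): K_1 = 0 − 3.33×0 = 0; K_2 = 79.3239 − 3.33×(0.1976 + 29.595) = −19.885458.
Balance: K_1 − x×(3.33 − 2.8) = K_2, so x = (K_1 − K_2)/(3.33 − 2.8) = 19.8855/0.53 = 37.5 km.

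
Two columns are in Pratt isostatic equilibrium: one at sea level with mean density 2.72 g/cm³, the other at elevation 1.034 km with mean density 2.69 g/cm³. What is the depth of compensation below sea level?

92.7 km

ρ_ref D = ρ (D + h) → D (ρ_ref − ρ) = ρ h.
D = ρ h/(ρ_ref − ρ) = 2.69 × 1.034 km/(2.72 − 2.69) = 92.7 km.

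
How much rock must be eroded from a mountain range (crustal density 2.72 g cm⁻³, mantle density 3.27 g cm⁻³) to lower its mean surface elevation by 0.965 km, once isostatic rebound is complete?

Net drop Δ = e − u = e − e ρ_c/ρ_m = e (ρ_m − ρ_c)/ρ_m.
e = Δ ρ_m/(ρ_m − ρ_c) = 0.965 km × 3.27/0.55 = 5.74 km.

5.74 km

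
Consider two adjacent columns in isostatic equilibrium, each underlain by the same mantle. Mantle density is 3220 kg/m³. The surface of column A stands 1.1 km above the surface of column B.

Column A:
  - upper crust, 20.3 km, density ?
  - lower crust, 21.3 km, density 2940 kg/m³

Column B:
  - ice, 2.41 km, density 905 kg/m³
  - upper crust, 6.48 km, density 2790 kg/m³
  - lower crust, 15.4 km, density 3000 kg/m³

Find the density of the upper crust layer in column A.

2760 kg/m³

Take the compensation level at the base of the deeper column (depth z_c below the surface of column A) and equate Σ ρ_i t_i down to z_c; mantle fills any gap and the z_c terms cancel.
Column A: 20.3×ρ + 21.3×2940 + (z_c − 41.6)×3220
Column B: 1.1×0 + 2.41×905 + 6.48×2790 + 15.4×3000 + (z_c − 1.1 − 24.29)×3220
The z_c×3220 term appears on both sides and cancels. Collect the known terms of each column as K = Σ(ρt)_known − 3220 × (depth of known layers): K_A = 62622 − 3220×41.6 = −71330; K_B = 66460.25 − 3220×(1.1 + 24.29) = −15295.55.
Balance: K_A + 20.3×ρ = K_B, so ρ = (K_B − K_A)/20.3 = 56034.5/20.3 = 2760 kg/m³.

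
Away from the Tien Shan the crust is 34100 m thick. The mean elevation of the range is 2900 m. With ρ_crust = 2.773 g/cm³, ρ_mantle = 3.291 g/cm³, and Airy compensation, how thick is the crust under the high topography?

Root depth r = h ρ_c / (ρ_m − ρ_c) = 2900 m × 2.773 / 0.518 = 15520 m.
Total thickness = T + h + r = 34100 m + 2900 m + 15520 m = 52500 m.

52500 m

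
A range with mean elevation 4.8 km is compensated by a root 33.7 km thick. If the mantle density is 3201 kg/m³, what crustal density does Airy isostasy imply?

ρ_c h = (ρ_m − ρ_c) r → ρ_c (h + r) = ρ_m r → ρ_c = ρ_m r / (h + r).
ρ_c = 3201 × 33.7 km / (4.8 km + 33.7 km) = 2800 kg/m³.

2800 kg/m³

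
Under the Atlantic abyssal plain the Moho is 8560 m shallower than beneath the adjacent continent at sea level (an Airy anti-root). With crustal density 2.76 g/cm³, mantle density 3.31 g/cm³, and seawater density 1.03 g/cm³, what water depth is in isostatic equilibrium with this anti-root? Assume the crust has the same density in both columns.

2720 m

Replacing a thickness d of crust by seawater at the top must be balanced by replacing crust with mantle at the base: d (ρ_c − ρ_w) = a (ρ_m − ρ_c).
d = a (ρ_m − ρ_c)/(ρ_c − ρ_w) = 8560 m × 0.55/1.73 = 2720 m.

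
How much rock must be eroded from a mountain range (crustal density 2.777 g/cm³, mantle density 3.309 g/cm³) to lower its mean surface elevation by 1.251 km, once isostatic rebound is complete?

7.78 km

Net drop Δ = e − u = e − e ρ_c/ρ_m = e (ρ_m − ρ_c)/ρ_m.
e = Δ ρ_m/(ρ_m − ρ_c) = 1.251 km × 3.309/0.532 = 7.78 km.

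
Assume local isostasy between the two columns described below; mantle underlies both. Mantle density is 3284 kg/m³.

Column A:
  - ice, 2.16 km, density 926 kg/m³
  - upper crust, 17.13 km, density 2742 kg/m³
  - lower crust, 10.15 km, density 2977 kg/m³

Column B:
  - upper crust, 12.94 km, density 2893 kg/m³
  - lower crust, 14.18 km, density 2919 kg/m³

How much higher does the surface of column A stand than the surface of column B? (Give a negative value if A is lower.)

2.21 km

For any compensation level in the mantle, the mantle terms cancel and isostasy reduces to e = (Σt_A − Σt_B) − (Σ(ρt)_A − Σ(ρt)_B) / ρ_m.
Σt_A = 29.44 km; Σt_B = 27.12 km; Σ(ρt)_A = 79187.17; Σ(ρt)_B = 78826.84 (in km·kg/m³).
e = (29.44 − 27.12) − (79187.17 − 78826.84) / 3284 = 2.21 km.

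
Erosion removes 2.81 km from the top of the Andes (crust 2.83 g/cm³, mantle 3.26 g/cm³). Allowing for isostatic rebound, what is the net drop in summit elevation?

Rebound u = e ρ_c/ρ_m = 2.81 km × 2.83/3.26 = 2.439 km.
Net surface drop = e − u = 2.81 km − 2.439 km = e (ρ_m − ρ_c)/ρ_m = 0.371 km.

0.371 km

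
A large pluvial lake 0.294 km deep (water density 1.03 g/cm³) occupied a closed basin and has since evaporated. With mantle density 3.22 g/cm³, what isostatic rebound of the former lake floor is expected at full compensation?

u = d ρ_w/ρ_m = 0.294 km × 1.03/3.22 = 0.094 km.

0.094 km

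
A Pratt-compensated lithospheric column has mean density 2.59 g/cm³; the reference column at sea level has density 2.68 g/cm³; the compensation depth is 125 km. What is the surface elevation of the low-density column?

ρ_ref D = ρ (D + h) → h = D (ρ_ref − ρ)/ρ.
h = 125 km × (2.68 − 2.59)/2.59 = 4.34 km.

4.34 km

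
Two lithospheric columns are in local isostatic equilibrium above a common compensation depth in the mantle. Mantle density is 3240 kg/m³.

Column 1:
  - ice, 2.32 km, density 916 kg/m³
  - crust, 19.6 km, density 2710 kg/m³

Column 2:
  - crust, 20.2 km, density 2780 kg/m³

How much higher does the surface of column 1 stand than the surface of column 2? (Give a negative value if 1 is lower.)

For any compensation level in the mantle, the mantle terms cancel and isostasy reduces to e = (Σt_1 − Σt_2) − (Σ(ρt)_1 − Σ(ρt)_2) / ρ_m.
Σt_1 = 21.92 km; Σt_2 = 20.2 km; Σ(ρt)_1 = 55241.12; Σ(ρt)_2 = 56156 (in km·kg/m³).
e = (21.92 − 20.2) − (55241.12 − 56156) / 3240 = 2 km.

2 km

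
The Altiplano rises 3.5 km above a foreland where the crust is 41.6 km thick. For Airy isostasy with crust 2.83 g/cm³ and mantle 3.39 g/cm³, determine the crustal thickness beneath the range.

Root depth r = h ρ_c / (ρ_m − ρ_c) = 3.5 km × 2.83 / 0.56 = 17.69 km.
Total thickness = T + h + r = 41.6 km + 3.5 km + 17.69 km = 62.8 km.

62.8 km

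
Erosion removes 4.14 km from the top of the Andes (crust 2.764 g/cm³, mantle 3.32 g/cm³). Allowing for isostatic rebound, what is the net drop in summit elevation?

Rebound u = e ρ_c/ρ_m = 4.14 km × 2.764/3.32 = 3.447 km.
Net surface drop = e − u = 4.14 km − 3.447 km = e (ρ_m − ρ_c)/ρ_m = 0.693 km.

0.693 km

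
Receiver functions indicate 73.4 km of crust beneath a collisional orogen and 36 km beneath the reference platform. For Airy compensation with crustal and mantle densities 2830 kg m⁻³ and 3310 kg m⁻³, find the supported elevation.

Excess crust Δ = 73.4 km − 36 km = 37.4 km, split between elevation h and root r with h + r = Δ.
Airy balance ρ_c h = (ρ_m − ρ_c) r gives r = h ρ_c/(ρ_m − ρ_c), so h (1 + ρ_c/(ρ_m − ρ_c)) = Δ, i.e. h = Δ (ρ_m − ρ_c)/ρ_m.
h = 37.4 km × 480/3310 = 5.42 km.

5.42 km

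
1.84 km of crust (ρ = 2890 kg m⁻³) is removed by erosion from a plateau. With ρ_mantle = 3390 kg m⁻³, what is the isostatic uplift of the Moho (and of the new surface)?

1.57 km

Unloading: uplift u = e ρ_c/ρ_m = 1.84 km × 2890/3390 = 1.57 km.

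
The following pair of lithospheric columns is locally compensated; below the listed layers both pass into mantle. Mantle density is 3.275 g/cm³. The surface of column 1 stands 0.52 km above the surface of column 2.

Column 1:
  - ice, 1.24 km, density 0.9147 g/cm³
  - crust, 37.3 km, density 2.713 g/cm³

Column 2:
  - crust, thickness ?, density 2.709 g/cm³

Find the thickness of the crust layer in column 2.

39.2 km

Take the compensation level at the base of the deeper column (depth z_c below the surface of column 1) and equate Σ ρ_i t_i down to z_c; mantle fills any gap and the z_c terms cancel.
Column 1: 1.24×0.9147 + 37.3×2.713 + (z_c − 38.54)×3.275
Column 2: 0.52×0 + x×2.709 + (z_c − 0.52 − 0 − x)×3.275
The z_c×3.275 term appears on both sides and cancels. Collect the known terms of each column as K = Σ(ρt)_known − 3.275 × (depth of known layers): K_1 = 102.329128 − 3.275×38.54 = −23.889372; K_2 = 0 − 3.275×(0.52 + 0) = −1.703.
Balance: K_1 = K_2 − x×(3.275 − 2.709), so x = (K_2 − K_1)/(3.275 − 2.709) = 22.1864/0.566 = 39.2 km.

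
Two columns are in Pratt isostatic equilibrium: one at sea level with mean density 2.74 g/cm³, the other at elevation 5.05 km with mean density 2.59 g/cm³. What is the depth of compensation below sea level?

87.2 km

ρ_ref D = ρ (D + h) → D (ρ_ref − ρ) = ρ h.
D = ρ h/(ρ_ref − ρ) = 2.59 × 5.05 km/(2.74 − 2.59) = 87.2 km.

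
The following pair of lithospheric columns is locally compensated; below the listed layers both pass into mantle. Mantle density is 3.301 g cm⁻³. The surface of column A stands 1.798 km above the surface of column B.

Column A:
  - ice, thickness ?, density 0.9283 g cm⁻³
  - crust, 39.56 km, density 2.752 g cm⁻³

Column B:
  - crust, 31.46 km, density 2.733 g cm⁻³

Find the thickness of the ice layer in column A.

0.879 km

Take the compensation level at the base of the deeper column (depth z_c below the surface of column A) and equate Σ ρ_i t_i down to z_c; mantle fills any gap and the z_c terms cancel.
Column A: x×0.9283 + 39.56×2.752 + (z_c − 39.56 − x)×3.301
Column B: 1.798×0 + 31.46×2.733 + (z_c − 1.798 − 31.46)×3.301
The z_c×3.301 term appears on both sides and cancels. Collect the known terms of each column as K = Σ(ρt)_known − 3.301 × (depth of known layers): K_A = 108.86912 − 3.301×39.56 = −21.71844; K_B = 85.98018 − 3.301×(1.798 + 31.46) = −23.804478.
Balance: K_A − x×(3.301 − 0.9283) = K_B, so x = (K_A − K_B)/(3.301 − 0.9283) = 2.08604/2.3727 = 0.879 km.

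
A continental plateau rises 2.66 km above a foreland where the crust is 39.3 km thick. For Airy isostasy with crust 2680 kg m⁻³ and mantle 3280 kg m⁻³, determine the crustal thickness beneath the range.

Root depth r = h ρ_c / (ρ_m − ρ_c) = 2.66 km × 2680 / 600 = 11.88 km.
Total thickness = T + h + r = 39.3 km + 2.66 km + 11.88 km = 53.8 km.

53.8 km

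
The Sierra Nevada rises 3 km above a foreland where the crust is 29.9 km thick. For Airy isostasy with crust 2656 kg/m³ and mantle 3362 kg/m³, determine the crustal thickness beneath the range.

Root depth r = h ρ_c / (ρ_m − ρ_c) = 3 km × 2656 / 706 = 11.29 km.
Total thickness = T + h + r = 29.9 km + 3 km + 11.29 km = 44.2 km.

44.2 km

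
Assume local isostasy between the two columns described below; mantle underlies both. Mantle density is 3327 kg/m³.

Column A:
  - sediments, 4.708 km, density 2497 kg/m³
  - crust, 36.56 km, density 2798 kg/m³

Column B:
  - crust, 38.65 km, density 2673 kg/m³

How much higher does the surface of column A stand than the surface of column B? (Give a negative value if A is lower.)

−0.61 km

For any compensation level in the mantle, the mantle terms cancel and isostasy reduces to e = (Σt_A − Σt_B) − (Σ(ρt)_A − Σ(ρt)_B) / ρ_m.
Σt_A = 41.268 km; Σt_B = 38.65 km; Σ(ρt)_A = 114050.756; Σ(ρt)_B = 103311.45 (in km·kg/m³).
e = (41.268 − 38.65) − (114050.756 − 103311.45) / 3327 = −0.61 km.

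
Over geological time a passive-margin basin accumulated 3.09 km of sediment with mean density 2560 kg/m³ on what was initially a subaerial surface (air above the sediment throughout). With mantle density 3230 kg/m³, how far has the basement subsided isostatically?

2.45 km

Subaerial load: s = t ρ_sed / ρ_m = 3.09 km × 2560/3230 = 2.45 km.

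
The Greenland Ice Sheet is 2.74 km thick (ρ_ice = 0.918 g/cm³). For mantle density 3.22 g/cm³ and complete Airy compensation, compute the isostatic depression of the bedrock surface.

Equating mass per unit area of the two columns: the ice load ρ_ice t is balanced by mantle displaced below, ρ_m s.
s = t ρ_ice / ρ_m = 2.74 km × 0.918/3.22 = 0.781 km.

0.781 km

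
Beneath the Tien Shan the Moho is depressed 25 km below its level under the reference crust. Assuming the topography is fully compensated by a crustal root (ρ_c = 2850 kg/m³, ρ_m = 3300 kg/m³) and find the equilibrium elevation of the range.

3.95 km

Equating mass per unit area of the two columns: ρ_c h = (ρ_m − ρ_c) r.
h = r (ρ_m − ρ_c) / ρ_c = 25 km × (3300 − 2850) / 2850 = 3.95 km.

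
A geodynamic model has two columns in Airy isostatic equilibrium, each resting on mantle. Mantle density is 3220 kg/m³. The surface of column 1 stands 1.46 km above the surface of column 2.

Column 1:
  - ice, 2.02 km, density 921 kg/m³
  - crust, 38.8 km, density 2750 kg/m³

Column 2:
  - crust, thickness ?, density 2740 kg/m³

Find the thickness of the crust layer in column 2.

Take the compensation level at the base of the deeper column (depth z_c below the surface of column 1) and equate Σ ρ_i t_i down to z_c; mantle fills any gap and the z_c terms cancel.
Column 1: 2.02×921 + 38.8×2750 + (z_c − 40.82)×3220
Column 2: 1.46×0 + x×2740 + (z_c − 1.46 − 0 − x)×3220
The z_c×3220 term appears on both sides and cancels. Collect the known terms of each column as K = Σ(ρt)_known − 3220 × (depth of known layers): K_1 = 108560.42 − 3220×40.82 = −22879.98; K_2 = 0 − 3220×(1.46 + 0) = −4701.2.
Balance: K_1 = K_2 − x×(3220 − 2740), so x = (K_2 − K_1)/(3220 − 2740) = 18178.8/480 = 37.9 km.

37.9 km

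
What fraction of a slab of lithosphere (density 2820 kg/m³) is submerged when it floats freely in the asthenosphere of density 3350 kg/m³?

84.2%

Submerged fraction = ρ_obj/ρ_fluid = 2820/3350 = 84.2%.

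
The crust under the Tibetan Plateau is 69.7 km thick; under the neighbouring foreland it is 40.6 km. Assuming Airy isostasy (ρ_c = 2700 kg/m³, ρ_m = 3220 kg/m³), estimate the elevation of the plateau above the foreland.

Excess crust Δ = 69.7 km − 40.6 km = 29.1 km, split between elevation h and root r with h + r = Δ.
Airy balance ρ_c h = (ρ_m − ρ_c) r gives r = h ρ_c/(ρ_m − ρ_c), so h (1 + ρ_c/(ρ_m − ρ_c)) = Δ, i.e. h = Δ (ρ_m − ρ_c)/ρ_m.
h = 29.1 km × 520/3220 = 4.7 km.

4.7 km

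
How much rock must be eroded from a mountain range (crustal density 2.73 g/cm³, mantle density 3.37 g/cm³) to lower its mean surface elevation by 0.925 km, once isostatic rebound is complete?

Net drop Δ = e − u = e − e ρ_c/ρ_m = e (ρ_m − ρ_c)/ρ_m.
e = Δ ρ_m/(ρ_m − ρ_c) = 0.925 km × 3.37/0.64 = 4.87 km.

4.87 km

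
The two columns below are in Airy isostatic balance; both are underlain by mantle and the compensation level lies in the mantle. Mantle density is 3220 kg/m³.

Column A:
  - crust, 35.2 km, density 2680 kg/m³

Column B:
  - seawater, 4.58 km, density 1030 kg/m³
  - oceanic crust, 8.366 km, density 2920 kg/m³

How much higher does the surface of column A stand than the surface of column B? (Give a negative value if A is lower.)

2.01 km

For any compensation level in the mantle, the mantle terms cancel and isostasy reduces to e = (Σt_A − Σt_B) − (Σ(ρt)_A − Σ(ρt)_B) / ρ_m.
Σt_A = 35.2 km; Σt_B = 12.946 km; Σ(ρt)_A = 94336; Σ(ρt)_B = 29146.12 (in km·kg/m³).
e = (35.2 − 12.946) − (94336 − 29146.12) / 3220 = 2.01 km.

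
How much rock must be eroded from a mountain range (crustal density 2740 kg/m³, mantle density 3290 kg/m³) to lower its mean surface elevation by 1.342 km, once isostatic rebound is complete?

Net drop Δ = e − u = e − e ρ_c/ρ_m = e (ρ_m − ρ_c)/ρ_m.
e = Δ ρ_m/(ρ_m − ρ_c) = 1.342 km × 3290/550 = 8.03 km.

8.03 km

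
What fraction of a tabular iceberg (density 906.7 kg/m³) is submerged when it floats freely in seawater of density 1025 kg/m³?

0.885

Submerged fraction = ρ_obj/ρ_fluid = 906.7/1025 = 0.885.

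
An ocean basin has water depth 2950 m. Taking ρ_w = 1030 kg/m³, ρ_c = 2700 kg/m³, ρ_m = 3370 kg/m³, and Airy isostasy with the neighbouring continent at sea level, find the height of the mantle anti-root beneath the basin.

Equating mass per unit area of the two columns: replacing crust with seawater at the top is compensated by replacing crust with mantle at the base: d (ρ_c − ρ_w) = a (ρ_m − ρ_c).
a = d (ρ_c − ρ_w)/(ρ_m − ρ_c) = 2950 m × 1670/670 = 7350 m.

7350 m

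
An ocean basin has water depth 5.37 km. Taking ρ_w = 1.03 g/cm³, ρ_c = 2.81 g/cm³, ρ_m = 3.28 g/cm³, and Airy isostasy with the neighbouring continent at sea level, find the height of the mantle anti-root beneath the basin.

20.3 km

Balancing pressure at the compensation depth: replacing crust with seawater at the top is compensated by replacing crust with mantle at the base: d (ρ_c − ρ_w) = a (ρ_m − ρ_c).
a = d (ρ_c − ρ_w)/(ρ_m − ρ_c) = 5.37 km × 1.78/0.47 = 20.3 km.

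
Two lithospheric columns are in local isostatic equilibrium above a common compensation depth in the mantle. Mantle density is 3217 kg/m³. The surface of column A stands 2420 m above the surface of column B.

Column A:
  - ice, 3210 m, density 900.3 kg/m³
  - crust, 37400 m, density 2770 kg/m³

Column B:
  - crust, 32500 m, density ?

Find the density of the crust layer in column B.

2710 kg/m³

Take the compensation level at the base of the deeper column (depth z_c below the surface of column A) and equate Σ ρ_i t_i down to z_c; mantle fills any gap and the z_c terms cancel.
Column A: 3210×900.3 + 37400×2770 + (z_c − 40610)×3217
Column B: 2420×0 + 32500×ρ + (z_c − 2420 − 32500)×3217
The z_c×3217 term appears on both sides and cancels. Collect the known terms of each column as K = Σ(ρt)_known − 3217 × (depth of known layers): K_A = 106487963 − 3217×40610 = −24154407; K_B = 0 − 3217×(2420 + 32500) = −112337640.
Balance: K_A = K_B + 32500×ρ, so ρ = (K_A − K_B)/32500 = 88183200/32500 = 2710 kg/m³.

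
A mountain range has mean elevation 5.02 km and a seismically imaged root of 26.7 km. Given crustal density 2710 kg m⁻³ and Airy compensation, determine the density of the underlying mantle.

3220 kg m⁻³

Airy balance: ρ_c h = (ρ_m − ρ_c) r → ρ_m = ρ_c (1 + h/r).
ρ_m = 2710 × (1 + 5.02 km/26.7 km) = 3220 kg m⁻³.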